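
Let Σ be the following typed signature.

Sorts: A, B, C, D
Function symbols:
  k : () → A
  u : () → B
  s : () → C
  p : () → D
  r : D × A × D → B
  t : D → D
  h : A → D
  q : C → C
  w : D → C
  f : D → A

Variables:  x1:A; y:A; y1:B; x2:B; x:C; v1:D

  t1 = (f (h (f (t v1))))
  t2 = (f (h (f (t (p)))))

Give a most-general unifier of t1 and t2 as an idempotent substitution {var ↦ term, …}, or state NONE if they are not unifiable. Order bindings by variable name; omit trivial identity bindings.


{v1 ↦ (p)}


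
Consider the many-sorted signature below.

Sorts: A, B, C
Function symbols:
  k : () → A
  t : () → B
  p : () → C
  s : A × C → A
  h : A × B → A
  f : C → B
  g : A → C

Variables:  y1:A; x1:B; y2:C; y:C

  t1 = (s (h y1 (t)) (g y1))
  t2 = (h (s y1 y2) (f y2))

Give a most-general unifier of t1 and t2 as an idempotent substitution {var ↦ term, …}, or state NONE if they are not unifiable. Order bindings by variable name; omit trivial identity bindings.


head clash or occurs-check failure — not unifiable

NONE (not unifiable)


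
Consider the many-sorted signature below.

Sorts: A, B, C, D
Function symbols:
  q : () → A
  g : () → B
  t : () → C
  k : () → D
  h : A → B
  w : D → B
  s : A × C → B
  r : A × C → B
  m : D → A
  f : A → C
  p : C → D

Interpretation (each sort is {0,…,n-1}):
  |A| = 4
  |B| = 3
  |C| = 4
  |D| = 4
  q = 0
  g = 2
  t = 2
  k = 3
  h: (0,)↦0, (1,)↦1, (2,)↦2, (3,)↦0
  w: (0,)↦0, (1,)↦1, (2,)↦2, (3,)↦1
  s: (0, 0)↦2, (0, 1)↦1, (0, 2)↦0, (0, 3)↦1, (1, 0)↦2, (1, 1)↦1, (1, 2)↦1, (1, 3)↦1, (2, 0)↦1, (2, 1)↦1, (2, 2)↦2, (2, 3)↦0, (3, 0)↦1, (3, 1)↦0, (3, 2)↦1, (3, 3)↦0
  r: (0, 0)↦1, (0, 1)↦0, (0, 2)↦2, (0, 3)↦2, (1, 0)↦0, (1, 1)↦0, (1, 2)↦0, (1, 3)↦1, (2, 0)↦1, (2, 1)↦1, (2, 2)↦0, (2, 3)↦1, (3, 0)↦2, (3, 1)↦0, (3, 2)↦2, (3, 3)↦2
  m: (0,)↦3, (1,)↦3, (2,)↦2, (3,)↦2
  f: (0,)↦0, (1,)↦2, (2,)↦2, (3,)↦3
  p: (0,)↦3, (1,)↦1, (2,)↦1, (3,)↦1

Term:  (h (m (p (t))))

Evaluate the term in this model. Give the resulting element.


value = 0

  t = 2
  (p (t)) = p(2,) = 1
  (m (p (t))) = m(1,) = 3
  (h (m (p (t)))) = h(3,) = 0


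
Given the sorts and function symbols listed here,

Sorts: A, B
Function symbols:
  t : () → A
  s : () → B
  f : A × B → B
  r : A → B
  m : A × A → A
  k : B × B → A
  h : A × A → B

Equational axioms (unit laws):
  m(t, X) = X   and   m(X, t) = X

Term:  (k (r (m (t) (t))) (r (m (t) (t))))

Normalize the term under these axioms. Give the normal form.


1. (k (r (m (t) (t))) (r (m (t) (t))))  →  (k (r (t)) (r (m (t) (t))))
2. (k (r (t)) (r (m (t) (t))))  →  (k (r (t)) (r (t)))

normal form = (k (r (t)) (r (t)))


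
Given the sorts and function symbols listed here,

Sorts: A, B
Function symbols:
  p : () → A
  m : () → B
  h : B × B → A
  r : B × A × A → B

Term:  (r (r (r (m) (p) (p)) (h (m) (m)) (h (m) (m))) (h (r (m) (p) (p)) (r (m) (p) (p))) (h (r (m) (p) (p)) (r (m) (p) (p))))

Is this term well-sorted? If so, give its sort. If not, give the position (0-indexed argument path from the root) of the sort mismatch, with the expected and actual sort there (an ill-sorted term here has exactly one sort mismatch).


      (m) : B
      (p) : A
      (p) : A
    (r (m) (p) (p)) : B
      (m) : B
      (m) : B
    (h (m) (m)) : A
      (m) : B
      (m) : B
    (h (m) (m)) : A
  (r (r (m) (p) (p)) (h (m) (m)) (h (m) (m))) : B
      (m) : B
      (p) : A
      (p) : A
    (r (m) (p) (p)) : B
      (m) : B
      (p) : A
      (p) : A
    (r (m) (p) (p)) : B
  (h (r (m) (p) (p)) (r (m) (p) (p))) : A
      (m) : B
      (p) : A
      (p) : A
    (r (m) (p) (p)) : B
      (m) : B
      (p) : A
      (p) : A
    (r (m) (p) (p)) : B
  (h (r (m) (p) (p)) (r (m) (p) (p))) : A
(r (r (r (m) (p) (p)) (h (m) (m)) (h (m) (m))) (h (r (m) (p) (p)) (r (m) (p) (p))) (h (r (m) (p) (p)) (r (m) (p) (p)))) : B

well-sorted; sort = B


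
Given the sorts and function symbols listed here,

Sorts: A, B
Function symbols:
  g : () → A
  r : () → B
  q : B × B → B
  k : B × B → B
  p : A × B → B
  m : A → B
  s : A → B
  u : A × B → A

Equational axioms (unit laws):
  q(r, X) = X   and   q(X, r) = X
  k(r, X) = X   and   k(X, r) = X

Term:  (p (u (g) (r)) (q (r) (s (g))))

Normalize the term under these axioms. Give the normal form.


1. (p (u (g) (r)) (q (r) (s (g))))  →  (p (u (g) (r)) (s (g)))

normal form = (p (u (g) (r)) (s (g)))


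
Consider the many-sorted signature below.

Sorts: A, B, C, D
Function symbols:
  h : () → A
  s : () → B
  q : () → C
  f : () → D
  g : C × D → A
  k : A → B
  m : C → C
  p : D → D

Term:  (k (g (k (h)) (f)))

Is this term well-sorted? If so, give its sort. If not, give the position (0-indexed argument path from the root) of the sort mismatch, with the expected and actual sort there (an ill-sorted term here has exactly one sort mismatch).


      (h) : A
    (k (h)) : B
    (f) : D
  (g (k (h)) (f)) : ✗ arg 0 at [0, 0] has sort B, expected C

ill-sorted at position [0, 0]: expected C, got B


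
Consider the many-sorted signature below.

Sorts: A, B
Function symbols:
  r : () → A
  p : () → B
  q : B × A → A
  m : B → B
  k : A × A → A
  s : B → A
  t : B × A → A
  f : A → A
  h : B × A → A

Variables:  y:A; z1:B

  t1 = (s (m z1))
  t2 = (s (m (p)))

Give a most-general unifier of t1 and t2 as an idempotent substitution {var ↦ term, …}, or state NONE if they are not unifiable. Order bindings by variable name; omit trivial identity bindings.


{z1 ↦ (p)}


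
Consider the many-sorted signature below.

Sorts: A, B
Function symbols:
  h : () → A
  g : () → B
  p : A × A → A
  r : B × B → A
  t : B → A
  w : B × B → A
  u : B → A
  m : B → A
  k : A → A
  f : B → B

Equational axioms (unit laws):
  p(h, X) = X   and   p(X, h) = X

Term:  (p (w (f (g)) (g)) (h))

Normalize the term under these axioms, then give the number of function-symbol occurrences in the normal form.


1. (p (w (f (g)) (g)) (h))  →  (w (f (g)) (g))
normal form: (w (f (g)) (g))

size = 4


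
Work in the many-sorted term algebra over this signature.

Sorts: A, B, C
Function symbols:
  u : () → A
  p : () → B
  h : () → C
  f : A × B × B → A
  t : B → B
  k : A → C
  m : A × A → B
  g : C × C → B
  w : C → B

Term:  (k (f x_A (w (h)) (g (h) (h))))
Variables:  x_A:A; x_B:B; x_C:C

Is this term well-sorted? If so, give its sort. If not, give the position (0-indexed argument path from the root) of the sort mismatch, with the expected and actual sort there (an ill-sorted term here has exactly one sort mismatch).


well-sorted; sort = C

    x_A : A
      (h) : C
    (w (h)) : B
      (h) : C
      (h) : C
    (g (h) (h)) : B
  (f x_A (w (h)) (g (h) (h))) : A
(k (f x_A (w (h)) (g (h) (h)))) : C


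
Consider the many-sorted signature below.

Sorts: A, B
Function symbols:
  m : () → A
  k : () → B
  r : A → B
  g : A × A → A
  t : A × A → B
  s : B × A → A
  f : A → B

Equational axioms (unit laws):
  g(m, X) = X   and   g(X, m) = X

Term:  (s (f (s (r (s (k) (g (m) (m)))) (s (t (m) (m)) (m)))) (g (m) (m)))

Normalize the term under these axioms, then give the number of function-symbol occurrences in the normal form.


size = 13

1. (s (f (s (r (s (k) (g (m) (m)))) (s (t (m) (m)) (m)))) (g (m) (m)))  →  (s (f (s (r (s (k) (m))) (s (t (m) (m)) (m)))) (g (m) (m)))
2. (s (f (s (r (s (k) (m))) (s (t (m) (m)) (m)))) (g (m) (m)))  →  (s (f (s (r (s (k) (m))) (s (t (m) (m)) (m)))) (m))
normal form: (s (f (s (r (s (k) (m))) (s (t (m) (m)) (m)))) (m))


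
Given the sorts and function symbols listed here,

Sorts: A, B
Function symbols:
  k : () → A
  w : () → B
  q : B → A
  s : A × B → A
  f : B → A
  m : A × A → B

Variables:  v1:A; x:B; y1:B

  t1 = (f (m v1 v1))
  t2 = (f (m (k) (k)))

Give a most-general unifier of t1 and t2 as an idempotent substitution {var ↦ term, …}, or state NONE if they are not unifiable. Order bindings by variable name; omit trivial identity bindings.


{v1 ↦ (k)}


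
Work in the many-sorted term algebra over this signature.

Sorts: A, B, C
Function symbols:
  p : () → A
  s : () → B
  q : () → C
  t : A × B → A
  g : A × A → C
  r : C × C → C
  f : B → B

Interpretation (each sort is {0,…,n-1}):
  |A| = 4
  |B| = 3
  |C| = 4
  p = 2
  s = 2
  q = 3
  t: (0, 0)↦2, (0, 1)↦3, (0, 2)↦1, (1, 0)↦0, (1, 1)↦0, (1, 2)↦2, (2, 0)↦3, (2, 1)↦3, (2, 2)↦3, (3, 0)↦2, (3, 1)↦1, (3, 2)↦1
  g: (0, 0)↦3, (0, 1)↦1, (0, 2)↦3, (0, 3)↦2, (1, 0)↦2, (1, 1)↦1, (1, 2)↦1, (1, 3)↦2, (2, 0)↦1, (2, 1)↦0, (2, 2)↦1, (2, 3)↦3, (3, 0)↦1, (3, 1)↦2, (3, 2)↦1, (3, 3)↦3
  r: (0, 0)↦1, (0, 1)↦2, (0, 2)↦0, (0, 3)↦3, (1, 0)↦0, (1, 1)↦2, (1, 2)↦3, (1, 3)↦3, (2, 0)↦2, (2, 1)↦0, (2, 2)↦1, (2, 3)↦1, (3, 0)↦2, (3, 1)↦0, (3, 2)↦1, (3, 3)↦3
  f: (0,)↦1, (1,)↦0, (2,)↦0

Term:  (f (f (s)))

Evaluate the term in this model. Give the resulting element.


value = 1

  s = 2
  (f (s)) = f(2,) = 0
  (f (f (s))) = f(0,) = 1


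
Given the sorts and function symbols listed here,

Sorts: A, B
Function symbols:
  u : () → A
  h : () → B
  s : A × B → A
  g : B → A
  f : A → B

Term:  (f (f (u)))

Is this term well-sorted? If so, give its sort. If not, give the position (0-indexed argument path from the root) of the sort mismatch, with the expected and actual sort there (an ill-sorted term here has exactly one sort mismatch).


ill-sorted at position [0]: expected A, got B

    (u) : A
  (f (u)) : B
(f (f (u))) : ✗ arg 0 at [0] has sort B, expected A


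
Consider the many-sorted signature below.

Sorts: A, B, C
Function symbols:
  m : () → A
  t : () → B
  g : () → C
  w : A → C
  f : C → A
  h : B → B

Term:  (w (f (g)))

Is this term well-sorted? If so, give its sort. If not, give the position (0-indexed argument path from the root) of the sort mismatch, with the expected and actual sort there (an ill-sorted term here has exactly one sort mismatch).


well-sorted; sort = C

    (g) : C
  (f (g)) : A
(w (f (g))) : C


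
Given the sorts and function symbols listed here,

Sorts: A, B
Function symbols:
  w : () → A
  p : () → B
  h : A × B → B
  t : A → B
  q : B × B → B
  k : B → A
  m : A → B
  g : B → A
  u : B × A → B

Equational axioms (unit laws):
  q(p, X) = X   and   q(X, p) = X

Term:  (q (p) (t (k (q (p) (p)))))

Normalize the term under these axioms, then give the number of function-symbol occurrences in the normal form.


size = 3

1. (q (p) (t (k (q (p) (p)))))  →  (t (k (q (p) (p))))
2. (t (k (q (p) (p))))  →  (t (k (p)))
normal form: (t (k (p)))


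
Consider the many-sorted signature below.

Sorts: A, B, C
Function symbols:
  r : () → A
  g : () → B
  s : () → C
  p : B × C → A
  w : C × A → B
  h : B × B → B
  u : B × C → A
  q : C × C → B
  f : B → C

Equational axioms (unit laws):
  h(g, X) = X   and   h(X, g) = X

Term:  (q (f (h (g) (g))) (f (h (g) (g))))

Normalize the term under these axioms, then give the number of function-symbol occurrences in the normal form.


size = 5

1. (q (f (h (g) (g))) (f (h (g) (g))))  →  (q (f (g)) (f (h (g) (g))))
2. (q (f (g)) (f (h (g) (g))))  →  (q (f (g)) (f (g)))
normal form: (q (f (g)) (f (g)))


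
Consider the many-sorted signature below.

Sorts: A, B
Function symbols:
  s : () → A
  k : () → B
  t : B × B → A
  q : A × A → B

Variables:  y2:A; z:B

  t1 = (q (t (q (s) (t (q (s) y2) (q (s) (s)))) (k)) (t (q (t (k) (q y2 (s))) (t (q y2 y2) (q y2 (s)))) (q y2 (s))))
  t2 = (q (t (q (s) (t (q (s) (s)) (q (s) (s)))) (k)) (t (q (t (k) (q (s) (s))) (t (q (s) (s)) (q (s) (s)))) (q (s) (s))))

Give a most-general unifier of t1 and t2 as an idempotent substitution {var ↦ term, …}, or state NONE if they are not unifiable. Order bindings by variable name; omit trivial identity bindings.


{y2 ↦ (s)}


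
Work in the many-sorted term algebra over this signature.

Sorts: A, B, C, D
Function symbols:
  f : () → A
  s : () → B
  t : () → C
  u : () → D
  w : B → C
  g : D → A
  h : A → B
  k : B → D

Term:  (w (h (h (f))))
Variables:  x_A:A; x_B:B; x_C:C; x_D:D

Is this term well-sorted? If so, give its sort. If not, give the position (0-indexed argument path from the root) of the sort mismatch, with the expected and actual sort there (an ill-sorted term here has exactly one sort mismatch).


      (f) : A
    (h (f)) : B
  (h (h (f))) : ✗ arg 0 at [0, 0] has sort B, expected A

ill-sorted at position [0, 0]: expected A, got B


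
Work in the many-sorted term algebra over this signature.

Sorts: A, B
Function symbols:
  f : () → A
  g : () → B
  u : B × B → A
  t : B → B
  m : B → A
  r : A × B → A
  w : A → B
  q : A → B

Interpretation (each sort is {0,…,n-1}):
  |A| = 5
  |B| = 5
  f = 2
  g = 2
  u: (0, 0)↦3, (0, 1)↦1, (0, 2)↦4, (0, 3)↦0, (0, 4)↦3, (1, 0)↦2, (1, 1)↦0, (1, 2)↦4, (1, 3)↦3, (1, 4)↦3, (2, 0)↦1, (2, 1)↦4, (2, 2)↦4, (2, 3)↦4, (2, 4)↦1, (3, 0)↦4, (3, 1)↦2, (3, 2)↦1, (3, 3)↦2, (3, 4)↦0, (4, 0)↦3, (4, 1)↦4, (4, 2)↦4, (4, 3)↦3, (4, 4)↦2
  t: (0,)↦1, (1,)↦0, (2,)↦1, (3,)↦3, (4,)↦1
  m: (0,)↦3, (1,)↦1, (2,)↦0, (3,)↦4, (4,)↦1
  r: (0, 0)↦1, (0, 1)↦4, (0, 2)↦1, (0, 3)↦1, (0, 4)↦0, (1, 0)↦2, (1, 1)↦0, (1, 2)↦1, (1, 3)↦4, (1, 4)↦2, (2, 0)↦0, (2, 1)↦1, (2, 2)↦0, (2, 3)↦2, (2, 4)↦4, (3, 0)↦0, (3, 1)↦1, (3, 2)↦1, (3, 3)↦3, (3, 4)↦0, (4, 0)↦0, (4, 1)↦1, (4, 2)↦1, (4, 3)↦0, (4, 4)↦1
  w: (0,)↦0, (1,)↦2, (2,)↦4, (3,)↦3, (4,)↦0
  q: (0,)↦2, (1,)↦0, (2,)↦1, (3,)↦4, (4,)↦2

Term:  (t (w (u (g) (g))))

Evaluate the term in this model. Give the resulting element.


value = 1

  g = 2
  g = 2
  (u (g) (g)) = u(2, 2) = 4
  (w (u (g) (g))) = w(4,) = 0
  (t (w (u (g) (g)))) = t(0,) = 1


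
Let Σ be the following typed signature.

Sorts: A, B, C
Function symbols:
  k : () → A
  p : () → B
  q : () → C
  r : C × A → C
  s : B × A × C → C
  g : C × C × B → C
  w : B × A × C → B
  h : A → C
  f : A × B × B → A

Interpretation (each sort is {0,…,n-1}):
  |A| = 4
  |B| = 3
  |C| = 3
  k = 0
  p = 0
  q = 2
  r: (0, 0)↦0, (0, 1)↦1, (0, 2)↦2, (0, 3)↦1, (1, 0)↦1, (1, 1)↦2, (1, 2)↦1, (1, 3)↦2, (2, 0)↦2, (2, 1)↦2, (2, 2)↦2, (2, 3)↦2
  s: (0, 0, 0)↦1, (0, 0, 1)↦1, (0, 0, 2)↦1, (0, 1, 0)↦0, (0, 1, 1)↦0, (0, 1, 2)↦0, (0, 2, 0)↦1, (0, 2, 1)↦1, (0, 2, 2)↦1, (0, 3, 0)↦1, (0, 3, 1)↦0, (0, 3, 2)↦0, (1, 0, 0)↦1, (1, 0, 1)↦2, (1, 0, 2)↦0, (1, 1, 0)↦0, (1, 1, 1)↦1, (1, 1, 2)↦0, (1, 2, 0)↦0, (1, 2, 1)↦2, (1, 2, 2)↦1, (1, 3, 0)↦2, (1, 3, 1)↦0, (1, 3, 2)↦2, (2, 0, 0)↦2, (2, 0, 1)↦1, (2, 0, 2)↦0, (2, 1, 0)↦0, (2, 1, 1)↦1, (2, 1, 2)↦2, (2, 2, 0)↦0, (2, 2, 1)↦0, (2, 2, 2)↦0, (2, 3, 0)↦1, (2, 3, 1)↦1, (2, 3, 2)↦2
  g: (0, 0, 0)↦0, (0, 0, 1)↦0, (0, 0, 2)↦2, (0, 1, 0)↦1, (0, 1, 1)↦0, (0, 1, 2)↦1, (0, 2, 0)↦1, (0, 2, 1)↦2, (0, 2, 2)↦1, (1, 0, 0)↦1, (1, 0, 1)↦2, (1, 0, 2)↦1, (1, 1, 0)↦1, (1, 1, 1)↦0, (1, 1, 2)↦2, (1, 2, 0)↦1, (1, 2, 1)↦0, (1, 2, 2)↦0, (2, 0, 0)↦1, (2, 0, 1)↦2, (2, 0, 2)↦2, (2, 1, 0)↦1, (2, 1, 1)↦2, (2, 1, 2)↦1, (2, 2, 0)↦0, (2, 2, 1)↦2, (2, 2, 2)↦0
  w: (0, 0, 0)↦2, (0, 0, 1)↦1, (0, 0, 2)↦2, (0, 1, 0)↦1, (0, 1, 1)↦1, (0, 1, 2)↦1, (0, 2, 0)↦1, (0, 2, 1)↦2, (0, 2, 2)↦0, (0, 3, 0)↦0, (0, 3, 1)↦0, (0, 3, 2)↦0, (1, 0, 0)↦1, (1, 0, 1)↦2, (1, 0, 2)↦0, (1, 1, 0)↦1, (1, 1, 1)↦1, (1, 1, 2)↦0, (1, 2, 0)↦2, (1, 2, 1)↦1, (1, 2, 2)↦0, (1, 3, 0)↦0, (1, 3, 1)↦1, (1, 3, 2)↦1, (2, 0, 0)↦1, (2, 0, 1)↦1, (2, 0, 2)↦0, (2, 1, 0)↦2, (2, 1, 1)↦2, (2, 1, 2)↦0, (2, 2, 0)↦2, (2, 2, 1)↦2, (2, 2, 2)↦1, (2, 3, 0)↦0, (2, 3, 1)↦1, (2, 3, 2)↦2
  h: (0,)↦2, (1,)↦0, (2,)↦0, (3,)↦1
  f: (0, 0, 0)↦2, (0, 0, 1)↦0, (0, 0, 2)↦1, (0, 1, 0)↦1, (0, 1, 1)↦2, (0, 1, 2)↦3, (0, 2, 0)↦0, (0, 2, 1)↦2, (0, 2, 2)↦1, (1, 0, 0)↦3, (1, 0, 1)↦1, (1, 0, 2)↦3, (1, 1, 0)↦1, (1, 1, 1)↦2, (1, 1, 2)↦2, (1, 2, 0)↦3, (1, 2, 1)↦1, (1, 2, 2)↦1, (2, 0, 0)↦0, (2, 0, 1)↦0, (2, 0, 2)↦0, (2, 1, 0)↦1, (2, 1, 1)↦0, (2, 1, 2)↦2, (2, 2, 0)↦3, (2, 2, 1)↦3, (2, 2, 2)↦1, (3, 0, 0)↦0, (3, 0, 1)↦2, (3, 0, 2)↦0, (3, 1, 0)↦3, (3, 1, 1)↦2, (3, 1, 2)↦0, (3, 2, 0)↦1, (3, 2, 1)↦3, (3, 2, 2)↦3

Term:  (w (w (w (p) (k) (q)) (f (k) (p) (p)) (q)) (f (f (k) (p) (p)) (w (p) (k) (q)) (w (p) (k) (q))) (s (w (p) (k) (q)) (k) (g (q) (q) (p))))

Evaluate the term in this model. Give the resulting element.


  p = 0
  k = 0
  q = 2
  (w (p) (k) (q)) = w(0, 0, 2) = 2
  k = 0
  p = 0
  p = 0
  (f (k) (p) (p)) = f(0, 0, 0) = 2
  q = 2
  (w (w (p) (k) (q)) (f (k) (p) (p)) (q)) = w(2, 2, 2) = 1
  k = 0
  p = 0
  p = 0
  (f (k) (p) (p)) = f(0, 0, 0) = 2
  p = 0
  k = 0
  q = 2
  (w (p) (k) (q)) = w(0, 0, 2) = 2
  p = 0
  k = 0
  q = 2
  (w (p) (k) (q)) = w(0, 0, 2) = 2
  (f (f (k) (p) (p)) (w (p) (k) (q)) (w (p) (k) (q))) = f(2, 2, 2) = 1
  p = 0
  k = 0
  q = 2
  (w (p) (k) (q)) = w(0, 0, 2) = 2
  k = 0
  q = 2
  q = 2
  p = 0
  (g (q) (q) (p)) = g(2, 2, 0) = 0
  (s (w (p) (k) (q)) (k) (g (q) (q) (p))) = s(2, 0, 0) = 2
  (w (w (w (p) (k) (q)) (f (k) (p) (p)) (q)) (f (f (k) (p) (p)) (w (p) (k) (q)) (w (p) (k) (q))) (s (w (p) (k) (q)) (k) (g (q) (q) (p)))) = w(1, 1, 2) = 0

value = 0


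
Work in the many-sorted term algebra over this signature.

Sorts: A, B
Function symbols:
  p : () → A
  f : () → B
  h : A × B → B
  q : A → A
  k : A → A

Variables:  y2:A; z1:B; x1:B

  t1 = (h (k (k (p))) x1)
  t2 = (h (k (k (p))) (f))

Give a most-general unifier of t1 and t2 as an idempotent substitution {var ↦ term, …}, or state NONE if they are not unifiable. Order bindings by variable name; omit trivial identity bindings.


{x1 ↦ (f)}


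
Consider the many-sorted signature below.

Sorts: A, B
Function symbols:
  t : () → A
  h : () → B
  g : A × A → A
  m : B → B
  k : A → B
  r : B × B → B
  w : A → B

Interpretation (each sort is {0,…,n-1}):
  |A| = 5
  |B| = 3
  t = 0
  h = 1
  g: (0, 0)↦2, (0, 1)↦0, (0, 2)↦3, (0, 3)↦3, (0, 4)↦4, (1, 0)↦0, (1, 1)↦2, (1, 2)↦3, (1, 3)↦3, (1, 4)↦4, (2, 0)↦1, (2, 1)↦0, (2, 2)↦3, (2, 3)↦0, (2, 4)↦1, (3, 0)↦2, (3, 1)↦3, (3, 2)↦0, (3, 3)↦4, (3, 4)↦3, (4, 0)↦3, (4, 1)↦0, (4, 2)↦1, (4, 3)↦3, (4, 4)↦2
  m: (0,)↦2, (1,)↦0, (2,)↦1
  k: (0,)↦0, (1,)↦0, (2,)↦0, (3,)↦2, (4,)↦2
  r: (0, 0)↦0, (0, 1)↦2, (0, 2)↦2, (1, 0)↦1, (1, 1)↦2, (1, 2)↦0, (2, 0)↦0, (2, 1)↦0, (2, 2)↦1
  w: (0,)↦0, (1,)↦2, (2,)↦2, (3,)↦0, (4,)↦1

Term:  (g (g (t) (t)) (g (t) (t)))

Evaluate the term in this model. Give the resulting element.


value = 3

  t = 0
  t = 0
  (g (t) (t)) = g(0, 0) = 2
  t = 0
  t = 0
  (g (t) (t)) = g(0, 0) = 2
  (g (g (t) (t)) (g (t) (t))) = g(2, 2) = 3


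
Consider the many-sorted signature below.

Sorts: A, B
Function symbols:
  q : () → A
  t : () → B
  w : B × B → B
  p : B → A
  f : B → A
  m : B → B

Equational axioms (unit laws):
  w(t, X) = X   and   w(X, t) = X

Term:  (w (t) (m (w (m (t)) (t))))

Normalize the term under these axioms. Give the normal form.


1. (w (t) (m (w (m (t)) (t))))  →  (m (w (m (t)) (t)))
2. (m (w (m (t)) (t)))  →  (m (m (t)))

normal form = (m (m (t)))


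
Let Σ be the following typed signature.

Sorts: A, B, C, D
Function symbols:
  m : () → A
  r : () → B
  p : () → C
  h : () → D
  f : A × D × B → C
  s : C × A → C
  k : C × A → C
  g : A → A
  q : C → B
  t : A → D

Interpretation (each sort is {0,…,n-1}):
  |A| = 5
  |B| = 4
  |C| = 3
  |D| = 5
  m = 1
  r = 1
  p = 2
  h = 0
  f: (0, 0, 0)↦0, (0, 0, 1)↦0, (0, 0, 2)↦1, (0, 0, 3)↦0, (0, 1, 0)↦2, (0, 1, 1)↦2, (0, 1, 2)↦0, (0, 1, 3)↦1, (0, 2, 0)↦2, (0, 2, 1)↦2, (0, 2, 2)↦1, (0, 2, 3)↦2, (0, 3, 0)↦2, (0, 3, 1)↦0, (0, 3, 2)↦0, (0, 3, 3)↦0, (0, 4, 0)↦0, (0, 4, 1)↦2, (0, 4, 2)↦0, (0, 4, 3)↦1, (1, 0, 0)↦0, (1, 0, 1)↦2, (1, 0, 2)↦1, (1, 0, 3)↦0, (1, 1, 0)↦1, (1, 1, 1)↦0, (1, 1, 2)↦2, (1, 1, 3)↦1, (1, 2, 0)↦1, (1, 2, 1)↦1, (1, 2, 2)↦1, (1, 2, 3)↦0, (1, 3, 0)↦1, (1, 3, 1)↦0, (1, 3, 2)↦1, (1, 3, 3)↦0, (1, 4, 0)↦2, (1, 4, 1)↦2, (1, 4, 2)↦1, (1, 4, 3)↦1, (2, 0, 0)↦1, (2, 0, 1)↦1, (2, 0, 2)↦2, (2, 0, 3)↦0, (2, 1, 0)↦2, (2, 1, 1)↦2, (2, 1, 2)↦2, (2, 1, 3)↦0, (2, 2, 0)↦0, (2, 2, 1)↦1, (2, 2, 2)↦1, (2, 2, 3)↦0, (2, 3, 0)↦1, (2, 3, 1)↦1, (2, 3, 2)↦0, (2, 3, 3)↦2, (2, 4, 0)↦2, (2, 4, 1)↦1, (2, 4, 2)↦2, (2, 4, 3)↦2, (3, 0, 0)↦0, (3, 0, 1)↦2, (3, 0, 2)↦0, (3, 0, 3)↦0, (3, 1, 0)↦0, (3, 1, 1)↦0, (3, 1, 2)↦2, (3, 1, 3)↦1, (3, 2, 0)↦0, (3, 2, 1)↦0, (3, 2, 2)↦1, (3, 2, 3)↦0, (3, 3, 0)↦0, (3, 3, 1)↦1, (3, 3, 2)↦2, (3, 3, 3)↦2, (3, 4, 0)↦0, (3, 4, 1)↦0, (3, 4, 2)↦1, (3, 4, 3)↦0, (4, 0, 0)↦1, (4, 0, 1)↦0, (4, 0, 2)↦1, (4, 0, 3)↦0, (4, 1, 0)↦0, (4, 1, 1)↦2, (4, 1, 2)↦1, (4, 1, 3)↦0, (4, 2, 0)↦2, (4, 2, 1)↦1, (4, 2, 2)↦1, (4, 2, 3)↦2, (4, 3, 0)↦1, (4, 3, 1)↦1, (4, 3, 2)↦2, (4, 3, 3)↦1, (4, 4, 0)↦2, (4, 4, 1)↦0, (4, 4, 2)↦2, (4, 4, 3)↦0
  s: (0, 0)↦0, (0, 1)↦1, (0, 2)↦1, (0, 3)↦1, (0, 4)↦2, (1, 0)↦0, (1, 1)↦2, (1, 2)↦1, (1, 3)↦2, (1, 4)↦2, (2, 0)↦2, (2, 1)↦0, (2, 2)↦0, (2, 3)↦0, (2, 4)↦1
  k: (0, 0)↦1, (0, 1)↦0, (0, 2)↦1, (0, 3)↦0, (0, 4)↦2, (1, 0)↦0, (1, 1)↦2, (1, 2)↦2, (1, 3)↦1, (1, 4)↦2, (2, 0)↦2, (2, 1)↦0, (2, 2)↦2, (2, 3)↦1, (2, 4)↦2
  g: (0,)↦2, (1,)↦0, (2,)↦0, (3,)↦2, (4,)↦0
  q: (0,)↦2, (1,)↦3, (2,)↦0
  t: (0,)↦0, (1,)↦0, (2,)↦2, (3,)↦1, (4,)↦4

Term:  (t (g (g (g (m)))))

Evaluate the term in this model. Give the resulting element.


value = 0

  m = 1
  (g (m)) = g(1,) = 0
  (g (g (m))) = g(0,) = 2
  (g (g (g (m)))) = g(2,) = 0
  (t (g (g (g (m))))) = t(0,) = 0


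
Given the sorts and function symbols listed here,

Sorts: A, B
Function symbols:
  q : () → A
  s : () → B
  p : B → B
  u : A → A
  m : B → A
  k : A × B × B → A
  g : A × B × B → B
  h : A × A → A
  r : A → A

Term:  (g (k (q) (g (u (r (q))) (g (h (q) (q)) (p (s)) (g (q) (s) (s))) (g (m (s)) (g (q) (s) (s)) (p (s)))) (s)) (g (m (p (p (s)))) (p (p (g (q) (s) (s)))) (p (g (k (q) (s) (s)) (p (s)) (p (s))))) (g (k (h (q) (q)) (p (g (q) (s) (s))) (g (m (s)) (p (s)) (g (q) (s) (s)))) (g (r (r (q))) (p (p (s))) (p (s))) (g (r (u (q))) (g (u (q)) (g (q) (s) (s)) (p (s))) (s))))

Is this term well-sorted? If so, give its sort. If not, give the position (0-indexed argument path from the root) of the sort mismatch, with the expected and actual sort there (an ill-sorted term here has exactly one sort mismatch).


    (q) : A
          (q) : A
        (r (q)) : A
      (u (r (q))) : A
          (q) : A
          (q) : A
        (h (q) (q)) : A
          (s) : B
        (p (s)) : B
          (q) : A
          (s) : B
          (s) : B
        (g (q) (s) (s)) : B
      (g (h (q) (q)) (p (s)) (g (q) (s) (s))) : B
          (s) : B
        (m (s)) : A
          (q) : A
          (s) : B
          (s) : B
        (g (q) (s) (s)) : B
          (s) : B
        (p (s)) : B
      (g (m (s)) (g (q) (s) (s)) (p (s))) : B
    (g (u (r (q))) (g (h (q) (q)) (p (s)) (g (q) (s) (s))) (g (m (s)) (g (q) (s) (s)) (p (s)))) : B
    (s) : B
  (k (q) (g (u (r (q))) (g (h (q) (q)) (p (s)) (g (q) (s) (s))) (g (m (s)) (g (q) (s) (s)) (p (s)))) (s)) : A
          (s) : B
        (p (s)) : B
      (p (p (s))) : B
    (m (p (p (s)))) : A
          (q) : A
          (s) : B
          (s) : B
        (g (q) (s) (s)) : B
      (p (g (q) (s) (s))) : B
    (p (p (g (q) (s) (s)))) : B
          (q) : A
          (s) : B
          (s) : B
        (k (q) (s) (s)) : A
          (s) : B
        (p (s)) : B
          (s) : B
        (p (s)) : B
      (g (k (q) (s) (s)) (p (s)) (p (s))) : B
    (p (g (k (q) (s) (s)) (p (s)) (p (s)))) : B
  (g (m (p (p (s)))) (p (p (g (q) (s) (s)))) (p (g (k (q) (s) (s)) (p (s)) (p (s))))) : B
        (q) : A
        (q) : A
      (h (q) (q)) : A
          (q) : A
          (s) : B
          (s) : B
        (g (q) (s) (s)) : B
      (p (g (q) (s) (s))) : B
          (s) : B
        (m (s)) : A
          (s) : B
        (p (s)) : B
          (q) : A
          (s) : B
          (s) : B
        (g (q) (s) (s)) : B
      (g (m (s)) (p (s)) (g (q) (s) (s))) : B
    (k (h (q) (q)) (p (g (q) (s) (s))) (g (m (s)) (p (s)) (g (q) (s) (s)))) : A
          (q) : A
        (r (q)) : A
      (r (r (q))) : A
          (s) : B
        (p (s)) : B
      (p (p (s))) : B
        (s) : B
      (p (s)) : B
    (g (r (r (q))) (p (p (s))) (p (s))) : B
          (q) : A
        (u (q)) : A
      (r (u (q))) : A
          (q) : A
        (u (q)) : A
          (q) : A
          (s) : B
          (s) : B
        (g (q) (s) (s)) : B
          (s) : B
        (p (s)) : B
      (g (u (q)) (g (q) (s) (s)) (p (s))) : B
      (s) : B
    (g (r (u (q))) (g (u (q)) (g (q) (s) (s)) (p (s))) (s)) : B
  (g (k (h (q) (q)) (p (g (q) (s) (s))) (g (m (s)) (p (s)) (g (q) (s) (s)))) (g (r (r (q))) (p (p (s))) (p (s))) (g (r (u (q))) (g (u (q)) (g (q) (s) (s)) (p (s))) (s))) : B
(g (k (q) (g (u (r (q))) (g (h (q) (q)) (p (s)) (g (q) (s) (s))) (g (m (s)) (g (q) (s) (s)) (p (s)))) (s)) (g (m (p (p (s)))) (p (p (g (q) (s) (s)))) (p (g (k (q) (s) (s)) (p (s)) (p (s))))) (g (k (h (q) (q)) (p (g (q) (s) (s))) (g (m (s)) (p (s)) (g (q) (s) (s)))) (g (r (r (q))) (p (p (s))) (p (s))) (g (r (u (q))) (g (u (q)) (g (q) (s) (s)) (p (s))) (s)))) : B

well-sorted; sort = B


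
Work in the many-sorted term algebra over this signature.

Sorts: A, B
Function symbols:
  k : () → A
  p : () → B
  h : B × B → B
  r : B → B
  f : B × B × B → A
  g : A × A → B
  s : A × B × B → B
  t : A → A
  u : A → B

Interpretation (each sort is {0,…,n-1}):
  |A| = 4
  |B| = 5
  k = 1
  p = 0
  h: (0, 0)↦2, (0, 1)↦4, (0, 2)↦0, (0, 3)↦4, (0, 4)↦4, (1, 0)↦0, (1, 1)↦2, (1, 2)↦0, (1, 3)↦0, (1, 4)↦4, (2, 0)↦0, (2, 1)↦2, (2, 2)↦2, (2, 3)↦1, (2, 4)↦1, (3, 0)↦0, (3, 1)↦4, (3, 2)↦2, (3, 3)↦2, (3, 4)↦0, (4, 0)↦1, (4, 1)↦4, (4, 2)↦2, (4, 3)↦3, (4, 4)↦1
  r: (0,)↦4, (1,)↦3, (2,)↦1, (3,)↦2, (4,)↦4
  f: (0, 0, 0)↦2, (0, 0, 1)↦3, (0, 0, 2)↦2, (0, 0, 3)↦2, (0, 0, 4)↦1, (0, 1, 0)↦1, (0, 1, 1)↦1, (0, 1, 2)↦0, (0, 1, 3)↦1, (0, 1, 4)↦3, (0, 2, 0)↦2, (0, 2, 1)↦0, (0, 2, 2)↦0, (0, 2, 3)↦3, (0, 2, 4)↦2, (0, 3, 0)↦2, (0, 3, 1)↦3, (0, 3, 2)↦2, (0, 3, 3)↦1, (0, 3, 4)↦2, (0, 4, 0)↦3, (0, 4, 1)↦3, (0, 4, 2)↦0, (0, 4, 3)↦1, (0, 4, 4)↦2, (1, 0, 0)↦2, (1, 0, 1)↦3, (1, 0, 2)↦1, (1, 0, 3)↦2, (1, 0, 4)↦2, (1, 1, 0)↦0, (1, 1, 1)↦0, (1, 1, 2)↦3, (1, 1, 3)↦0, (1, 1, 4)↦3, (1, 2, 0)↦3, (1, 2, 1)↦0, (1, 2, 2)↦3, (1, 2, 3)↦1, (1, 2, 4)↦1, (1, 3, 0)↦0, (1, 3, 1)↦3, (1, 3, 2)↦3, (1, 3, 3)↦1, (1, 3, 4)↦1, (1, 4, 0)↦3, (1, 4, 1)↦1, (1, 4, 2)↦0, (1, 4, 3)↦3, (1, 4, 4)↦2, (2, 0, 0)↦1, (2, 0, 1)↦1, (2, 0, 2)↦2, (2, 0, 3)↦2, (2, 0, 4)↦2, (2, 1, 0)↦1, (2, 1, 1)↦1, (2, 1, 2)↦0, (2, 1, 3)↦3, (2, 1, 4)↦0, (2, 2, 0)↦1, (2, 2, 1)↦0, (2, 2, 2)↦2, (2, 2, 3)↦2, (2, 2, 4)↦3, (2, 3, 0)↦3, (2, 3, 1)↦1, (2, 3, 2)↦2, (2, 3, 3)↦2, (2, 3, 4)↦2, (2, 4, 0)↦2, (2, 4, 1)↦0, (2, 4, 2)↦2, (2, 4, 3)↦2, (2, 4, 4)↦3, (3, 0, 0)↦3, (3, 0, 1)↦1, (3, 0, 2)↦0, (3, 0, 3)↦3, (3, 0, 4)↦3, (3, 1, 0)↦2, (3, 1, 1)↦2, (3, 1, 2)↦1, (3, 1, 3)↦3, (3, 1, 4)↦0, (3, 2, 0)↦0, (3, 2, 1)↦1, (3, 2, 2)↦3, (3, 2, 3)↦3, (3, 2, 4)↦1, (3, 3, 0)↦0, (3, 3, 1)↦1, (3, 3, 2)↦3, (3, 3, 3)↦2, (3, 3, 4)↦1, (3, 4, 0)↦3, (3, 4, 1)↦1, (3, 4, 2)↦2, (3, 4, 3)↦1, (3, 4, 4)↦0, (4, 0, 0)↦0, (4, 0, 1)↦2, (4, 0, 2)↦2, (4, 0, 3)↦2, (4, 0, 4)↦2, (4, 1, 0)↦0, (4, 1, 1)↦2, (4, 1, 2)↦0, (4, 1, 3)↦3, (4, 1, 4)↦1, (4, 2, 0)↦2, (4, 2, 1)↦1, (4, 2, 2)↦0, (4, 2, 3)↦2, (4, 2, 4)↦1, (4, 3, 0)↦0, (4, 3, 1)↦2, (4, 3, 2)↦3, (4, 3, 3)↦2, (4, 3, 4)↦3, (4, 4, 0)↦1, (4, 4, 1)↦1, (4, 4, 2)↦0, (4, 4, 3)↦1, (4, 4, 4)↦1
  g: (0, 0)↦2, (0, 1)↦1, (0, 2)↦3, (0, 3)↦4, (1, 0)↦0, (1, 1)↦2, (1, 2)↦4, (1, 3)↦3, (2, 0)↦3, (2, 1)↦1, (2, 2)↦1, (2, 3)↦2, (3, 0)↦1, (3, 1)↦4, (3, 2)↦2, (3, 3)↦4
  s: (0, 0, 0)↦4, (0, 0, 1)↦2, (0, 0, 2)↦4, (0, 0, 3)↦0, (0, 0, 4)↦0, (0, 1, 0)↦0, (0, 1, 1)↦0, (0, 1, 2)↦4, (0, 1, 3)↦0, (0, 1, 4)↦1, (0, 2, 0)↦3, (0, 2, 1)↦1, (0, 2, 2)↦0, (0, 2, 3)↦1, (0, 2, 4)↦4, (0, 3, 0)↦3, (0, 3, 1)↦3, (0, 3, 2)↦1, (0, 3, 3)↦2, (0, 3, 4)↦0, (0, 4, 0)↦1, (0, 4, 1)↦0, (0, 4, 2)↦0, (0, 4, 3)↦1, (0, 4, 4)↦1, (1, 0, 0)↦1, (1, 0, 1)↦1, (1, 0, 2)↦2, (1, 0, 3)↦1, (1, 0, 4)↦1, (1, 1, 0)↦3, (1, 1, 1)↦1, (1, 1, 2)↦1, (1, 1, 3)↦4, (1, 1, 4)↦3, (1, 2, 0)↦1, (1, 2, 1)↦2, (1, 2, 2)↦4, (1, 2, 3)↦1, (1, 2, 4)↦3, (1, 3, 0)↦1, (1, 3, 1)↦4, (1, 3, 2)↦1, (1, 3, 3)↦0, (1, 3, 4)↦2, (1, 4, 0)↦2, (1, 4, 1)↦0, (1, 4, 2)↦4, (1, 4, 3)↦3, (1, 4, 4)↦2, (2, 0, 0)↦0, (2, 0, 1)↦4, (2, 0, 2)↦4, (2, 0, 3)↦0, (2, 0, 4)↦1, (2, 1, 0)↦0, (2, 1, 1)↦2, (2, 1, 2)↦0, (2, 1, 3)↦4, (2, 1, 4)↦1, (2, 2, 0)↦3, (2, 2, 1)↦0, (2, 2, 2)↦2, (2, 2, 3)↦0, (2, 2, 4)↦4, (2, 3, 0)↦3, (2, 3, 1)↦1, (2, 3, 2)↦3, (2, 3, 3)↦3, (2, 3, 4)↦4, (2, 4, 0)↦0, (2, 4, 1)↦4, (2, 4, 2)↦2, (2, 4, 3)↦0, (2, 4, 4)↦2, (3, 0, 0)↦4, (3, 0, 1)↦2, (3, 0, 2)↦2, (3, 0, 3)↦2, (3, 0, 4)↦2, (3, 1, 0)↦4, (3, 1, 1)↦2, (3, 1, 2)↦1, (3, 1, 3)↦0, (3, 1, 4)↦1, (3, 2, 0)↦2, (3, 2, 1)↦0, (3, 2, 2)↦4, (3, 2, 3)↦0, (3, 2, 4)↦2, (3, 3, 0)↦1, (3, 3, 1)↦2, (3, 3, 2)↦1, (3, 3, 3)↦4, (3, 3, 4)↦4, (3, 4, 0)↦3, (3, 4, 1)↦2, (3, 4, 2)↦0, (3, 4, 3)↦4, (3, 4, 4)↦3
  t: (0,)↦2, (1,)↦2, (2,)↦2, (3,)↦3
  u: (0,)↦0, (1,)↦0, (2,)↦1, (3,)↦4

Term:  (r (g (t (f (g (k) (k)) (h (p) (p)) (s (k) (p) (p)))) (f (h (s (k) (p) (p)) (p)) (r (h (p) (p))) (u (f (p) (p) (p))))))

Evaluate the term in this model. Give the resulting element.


value = 3

  k = 1
  k = 1
  (g (k) (k)) = g(1, 1) = 2
  p = 0
  p = 0
  (h (p) (p)) = h(0, 0) = 2
  k = 1
  p = 0
  p = 0
  (s (k) (p) (p)) = s(1, 0, 0) = 1
  (f (g (k) (k)) (h (p) (p)) (s (k) (p) (p))) = f(2, 2, 1) = 0
  (t (f (g (k) (k)) (h (p) (p)) (s (k) (p) (p)))) = t(0,) = 2
  k = 1
  p = 0
  p = 0
  (s (k) (p) (p)) = s(1, 0, 0) = 1
  p = 0
  (h (s (k) (p) (p)) (p)) = h(1, 0) = 0
  p = 0
  p = 0
  (h (p) (p)) = h(0, 0) = 2
  (r (h (p) (p))) = r(2,) = 1
  p = 0
  p = 0
  p = 0
  (f (p) (p) (p)) = f(0, 0, 0) = 2
  (u (f (p) (p) (p))) = u(2,) = 1
  (f (h (s (k) (p) (p)) (p)) (r (h (p) (p))) (u (f (p) (p) (p)))) = f(0, 1, 1) = 1
  (g (t (f (g (k) (k)) (h (p) (p)) (s (k) (p) (p)))) (f (h (s (k) (p) (p)) (p)) (r (h (p) (p))) (u (f (p) (p) (p))))) = g(2, 1) = 1
  (r (g (t (f (g (k) (k)) (h (p) (p)) (s (k) (p) (p)))) (f (h (s (k) (p) (p)) (p)) (r (h (p) (p))) (u (f (p) (p) (p)))))) = r(1,) = 3


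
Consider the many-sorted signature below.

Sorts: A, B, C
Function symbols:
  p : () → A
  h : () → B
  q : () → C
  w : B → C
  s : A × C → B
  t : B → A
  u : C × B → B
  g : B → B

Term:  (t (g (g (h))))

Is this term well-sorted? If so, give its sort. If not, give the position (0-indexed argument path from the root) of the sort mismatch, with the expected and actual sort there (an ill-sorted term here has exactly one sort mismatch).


well-sorted; sort = A

      (h) : B
    (g (h)) : B
  (g (g (h))) : B
(t (g (g (h)))) : A


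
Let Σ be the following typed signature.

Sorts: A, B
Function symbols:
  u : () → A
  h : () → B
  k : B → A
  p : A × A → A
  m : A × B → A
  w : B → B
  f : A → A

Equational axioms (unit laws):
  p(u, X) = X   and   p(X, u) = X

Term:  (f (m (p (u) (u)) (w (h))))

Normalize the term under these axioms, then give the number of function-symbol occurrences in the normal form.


1. (f (m (p (u) (u)) (w (h))))  →  (f (m (u) (w (h))))
normal form: (f (m (u) (w (h))))

size = 5


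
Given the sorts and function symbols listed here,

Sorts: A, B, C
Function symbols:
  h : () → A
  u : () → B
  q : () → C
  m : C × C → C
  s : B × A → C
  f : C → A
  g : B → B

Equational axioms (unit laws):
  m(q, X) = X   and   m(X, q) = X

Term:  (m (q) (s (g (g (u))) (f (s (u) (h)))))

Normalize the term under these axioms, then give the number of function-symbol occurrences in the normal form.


1. (m (q) (s (g (g (u))) (f (s (u) (h)))))  →  (s (g (g (u))) (f (s (u) (h))))
normal form: (s (g (g (u))) (f (s (u) (h))))

size = 8


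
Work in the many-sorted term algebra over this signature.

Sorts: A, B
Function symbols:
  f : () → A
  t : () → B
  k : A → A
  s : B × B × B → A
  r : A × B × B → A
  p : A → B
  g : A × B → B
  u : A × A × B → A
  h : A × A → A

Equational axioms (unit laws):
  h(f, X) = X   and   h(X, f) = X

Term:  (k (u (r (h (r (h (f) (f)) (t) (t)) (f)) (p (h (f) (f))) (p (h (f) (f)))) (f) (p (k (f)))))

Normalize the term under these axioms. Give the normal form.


normal form = (k (u (r (r (f) (t) (t)) (p (f)) (p (f))) (f) (p (k (f)))))

1. (k (u (r (h (r (h (f) (f)) (t) (t)) (f)) (p (h (f) (f))) (p (h (f) (f)))) (f) (p (k (f)))))  →  (k (u (r (r (h (f) (f)) (t) (t)) (p (h (f) (f))) (p (h (f) (f)))) (f) (p (k (f)))))
2. (k (u (r (r (h (f) (f)) (t) (t)) (p (h (f) (f))) (p (h (f) (f)))) (f) (p (k (f)))))  →  (k (u (r (r (f) (t) (t)) (p (h (f) (f))) (p (h (f) (f)))) (f) (p (k (f)))))
3. (k (u (r (r (f) (t) (t)) (p (h (f) (f))) (p (h (f) (f)))) (f) (p (k (f)))))  →  (k (u (r (r (f) (t) (t)) (p (f)) (p (h (f) (f)))) (f) (p (k (f)))))
4. (k (u (r (r (f) (t) (t)) (p (f)) (p (h (f) (f)))) (f) (p (k (f)))))  →  (k (u (r (r (f) (t) (t)) (p (f)) (p (f))) (f) (p (k (f)))))


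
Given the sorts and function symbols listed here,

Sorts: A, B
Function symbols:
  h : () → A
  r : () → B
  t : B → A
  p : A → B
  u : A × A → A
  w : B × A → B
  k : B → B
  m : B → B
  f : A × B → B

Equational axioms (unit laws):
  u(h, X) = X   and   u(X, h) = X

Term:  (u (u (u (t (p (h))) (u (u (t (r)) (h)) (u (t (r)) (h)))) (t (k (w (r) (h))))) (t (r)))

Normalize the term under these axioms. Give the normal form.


1. (u (u (u (t (p (h))) (u (u (t (r)) (h)) (u (t (r)) (h)))) (t (k (w (r) (h))))) (t (r)))  →  (u (u (u (t (p (h))) (u (t (r)) (u (t (r)) (h)))) (t (k (w (r) (h))))) (t (r)))
2. (u (u (u (t (p (h))) (u (t (r)) (u (t (r)) (h)))) (t (k (w (r) (h))))) (t (r)))  →  (u (u (u (t (p (h))) (u (t (r)) (t (r)))) (t (k (w (r) (h))))) (t (r)))

normal form = (u (u (u (t (p (h))) (u (t (r)) (t (r)))) (t (k (w (r) (h))))) (t (r)))


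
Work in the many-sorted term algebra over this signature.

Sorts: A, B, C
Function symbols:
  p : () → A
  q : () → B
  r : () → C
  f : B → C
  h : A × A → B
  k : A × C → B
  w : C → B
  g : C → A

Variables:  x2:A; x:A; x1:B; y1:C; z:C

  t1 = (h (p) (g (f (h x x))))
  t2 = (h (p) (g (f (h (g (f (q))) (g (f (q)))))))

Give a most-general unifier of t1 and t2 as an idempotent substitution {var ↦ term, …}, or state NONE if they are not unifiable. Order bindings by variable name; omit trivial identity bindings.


{x ↦ (g (f (q)))}


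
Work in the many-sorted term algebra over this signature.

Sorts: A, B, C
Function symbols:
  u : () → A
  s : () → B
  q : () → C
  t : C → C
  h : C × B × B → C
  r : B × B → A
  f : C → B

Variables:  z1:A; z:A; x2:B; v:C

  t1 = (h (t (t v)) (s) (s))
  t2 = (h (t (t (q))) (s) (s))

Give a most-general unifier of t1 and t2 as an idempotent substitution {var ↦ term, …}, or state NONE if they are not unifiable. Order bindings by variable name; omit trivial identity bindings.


{v ↦ (q)}


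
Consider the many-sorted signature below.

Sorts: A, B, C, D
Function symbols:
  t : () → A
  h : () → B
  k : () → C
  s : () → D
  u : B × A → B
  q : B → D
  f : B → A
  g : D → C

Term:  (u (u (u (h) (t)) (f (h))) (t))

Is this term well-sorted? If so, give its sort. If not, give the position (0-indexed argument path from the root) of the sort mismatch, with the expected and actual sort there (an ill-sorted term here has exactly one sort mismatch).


      (h) : B
      (t) : A
    (u (h) (t)) : B
      (h) : B
    (f (h)) : A
  (u (u (h) (t)) (f (h))) : B
  (t) : A
(u (u (u (h) (t)) (f (h))) (t)) : B

well-sorted; sort = B


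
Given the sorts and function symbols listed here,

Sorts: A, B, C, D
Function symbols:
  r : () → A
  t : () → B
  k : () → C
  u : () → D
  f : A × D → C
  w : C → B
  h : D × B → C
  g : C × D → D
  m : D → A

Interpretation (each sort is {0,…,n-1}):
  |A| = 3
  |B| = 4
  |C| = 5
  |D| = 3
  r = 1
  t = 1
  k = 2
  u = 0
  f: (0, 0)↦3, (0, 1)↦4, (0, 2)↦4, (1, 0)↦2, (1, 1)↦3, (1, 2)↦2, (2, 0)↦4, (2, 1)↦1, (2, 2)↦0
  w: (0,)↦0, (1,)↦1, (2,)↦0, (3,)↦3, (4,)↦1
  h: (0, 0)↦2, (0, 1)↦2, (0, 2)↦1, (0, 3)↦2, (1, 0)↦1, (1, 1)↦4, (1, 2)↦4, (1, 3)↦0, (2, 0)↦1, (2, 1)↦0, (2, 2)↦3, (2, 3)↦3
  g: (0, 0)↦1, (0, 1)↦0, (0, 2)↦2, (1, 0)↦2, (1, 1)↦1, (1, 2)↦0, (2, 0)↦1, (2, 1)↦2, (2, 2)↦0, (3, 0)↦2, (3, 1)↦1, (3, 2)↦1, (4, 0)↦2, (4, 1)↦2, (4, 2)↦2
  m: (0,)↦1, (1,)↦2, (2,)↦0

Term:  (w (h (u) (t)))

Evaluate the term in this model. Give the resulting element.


  u = 0
  t = 1
  (h (u) (t)) = h(0, 1) = 2
  (w (h (u) (t))) = w(2,) = 0

value = 0


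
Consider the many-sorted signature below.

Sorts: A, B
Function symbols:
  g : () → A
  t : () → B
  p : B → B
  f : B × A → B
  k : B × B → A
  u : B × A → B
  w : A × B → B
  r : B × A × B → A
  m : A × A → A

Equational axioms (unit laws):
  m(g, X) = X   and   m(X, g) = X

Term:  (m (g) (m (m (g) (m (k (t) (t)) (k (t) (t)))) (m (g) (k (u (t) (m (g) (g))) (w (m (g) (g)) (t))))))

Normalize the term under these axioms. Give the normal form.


1. (m (g) (m (m (g) (m (k (t) (t)) (k (t) (t)))) (m (g) (k (u (t) (m (g) (g))) (w (m (g) (g)) (t))))))  →  (m (m (g) (m (k (t) (t)) (k (t) (t)))) (m (g) (k (u (t) (m (g) (g))) (w (m (g) (g)) (t)))))
2. (m (m (g) (m (k (t) (t)) (k (t) (t)))) (m (g) (k (u (t) (m (g) (g))) (w (m (g) (g)) (t)))))  →  (m (m (k (t) (t)) (k (t) (t))) (m (g) (k (u (t) (m (g) (g))) (w (m (g) (g)) (t)))))
3. (m (m (k (t) (t)) (k (t) (t))) (m (g) (k (u (t) (m (g) (g))) (w (m (g) (g)) (t)))))  →  (m (m (k (t) (t)) (k (t) (t))) (k (u (t) (m (g) (g))) (w (m (g) (g)) (t))))
4. (m (m (k (t) (t)) (k (t) (t))) (k (u (t) (m (g) (g))) (w (m (g) (g)) (t))))  →  (m (m (k (t) (t)) (k (t) (t))) (k (u (t) (g)) (w (m (g) (g)) (t))))
5. (m (m (k (t) (t)) (k (t) (t))) (k (u (t) (g)) (w (m (g) (g)) (t))))  →  (m (m (k (t) (t)) (k (t) (t))) (k (u (t) (g)) (w (g) (t))))

normal form = (m (m (k (t) (t)) (k (t) (t))) (k (u (t) (g)) (w (g) (t))))


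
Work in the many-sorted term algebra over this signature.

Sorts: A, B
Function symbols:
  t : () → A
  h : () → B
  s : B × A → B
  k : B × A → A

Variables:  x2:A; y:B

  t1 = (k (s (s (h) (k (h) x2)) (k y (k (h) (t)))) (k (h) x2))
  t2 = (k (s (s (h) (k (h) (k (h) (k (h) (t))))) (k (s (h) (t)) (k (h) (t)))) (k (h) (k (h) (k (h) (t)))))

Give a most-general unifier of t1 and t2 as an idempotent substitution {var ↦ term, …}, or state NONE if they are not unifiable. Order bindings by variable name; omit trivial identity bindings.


{x2 ↦ (k (h) (k (h) (t))), y ↦ (s (h) (t))}


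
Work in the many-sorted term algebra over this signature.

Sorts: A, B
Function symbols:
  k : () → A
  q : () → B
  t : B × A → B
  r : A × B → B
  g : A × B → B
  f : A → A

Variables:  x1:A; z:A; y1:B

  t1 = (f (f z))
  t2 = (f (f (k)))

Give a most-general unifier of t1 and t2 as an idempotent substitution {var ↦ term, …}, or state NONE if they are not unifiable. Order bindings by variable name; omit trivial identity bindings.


{z ↦ (k)}


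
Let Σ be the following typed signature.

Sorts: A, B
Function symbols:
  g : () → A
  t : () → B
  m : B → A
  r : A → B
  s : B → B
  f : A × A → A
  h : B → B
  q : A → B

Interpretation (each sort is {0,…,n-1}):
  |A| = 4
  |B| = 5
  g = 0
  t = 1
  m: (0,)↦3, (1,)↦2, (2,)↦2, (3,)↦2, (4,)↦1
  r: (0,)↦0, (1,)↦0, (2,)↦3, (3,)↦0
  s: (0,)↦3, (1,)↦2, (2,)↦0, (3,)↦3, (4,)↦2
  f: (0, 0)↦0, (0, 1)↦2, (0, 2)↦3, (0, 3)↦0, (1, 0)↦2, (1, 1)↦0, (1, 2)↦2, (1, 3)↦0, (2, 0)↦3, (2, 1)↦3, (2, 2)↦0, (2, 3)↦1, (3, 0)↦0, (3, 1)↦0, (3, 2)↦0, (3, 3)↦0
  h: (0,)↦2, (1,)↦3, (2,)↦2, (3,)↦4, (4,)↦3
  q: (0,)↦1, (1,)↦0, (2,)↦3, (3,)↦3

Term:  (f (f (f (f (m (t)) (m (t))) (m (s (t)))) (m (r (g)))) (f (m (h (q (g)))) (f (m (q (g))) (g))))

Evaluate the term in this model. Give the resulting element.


value = 2

  t = 1
  (m (t)) = m(1,) = 2
  t = 1
  (m (t)) = m(1,) = 2
  (f (m (t)) (m (t))) = f(2, 2) = 0
  t = 1
  (s (t)) = s(1,) = 2
  (m (s (t))) = m(2,) = 2
  (f (f (m (t)) (m (t))) (m (s (t)))) = f(0, 2) = 3
  g = 0
  (r (g)) = r(0,) = 0
  (m (r (g))) = m(0,) = 3
  (f (f (f (m (t)) (m (t))) (m (s (t)))) (m (r (g)))) = f(3, 3) = 0
  g = 0
  (q (g)) = q(0,) = 1
  (h (q (g))) = h(1,) = 3
  (m (h (q (g)))) = m(3,) = 2
  g = 0
  (q (g)) = q(0,) = 1
  (m (q (g))) = m(1,) = 2
  g = 0
  (f (m (q (g))) (g)) = f(2, 0) = 3
  (f (m (h (q (g)))) (f (m (q (g))) (g))) = f(2, 3) = 1
  (f (f (f (f (m (t)) (m (t))) (m (s (t)))) (m (r (g)))) (f (m (h (q (g)))) (f (m (q (g))) (g)))) = f(0, 1) = 2
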